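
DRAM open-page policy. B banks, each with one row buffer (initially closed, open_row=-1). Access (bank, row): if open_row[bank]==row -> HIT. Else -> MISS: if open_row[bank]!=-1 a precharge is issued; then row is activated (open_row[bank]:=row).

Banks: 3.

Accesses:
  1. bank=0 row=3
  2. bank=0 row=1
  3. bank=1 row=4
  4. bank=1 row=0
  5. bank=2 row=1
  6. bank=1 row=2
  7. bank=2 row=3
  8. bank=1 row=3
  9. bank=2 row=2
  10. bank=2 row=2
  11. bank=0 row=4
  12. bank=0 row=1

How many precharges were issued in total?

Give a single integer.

Answer: 8

Derivation:
Acc 1: bank0 row3 -> MISS (open row3); precharges=0
Acc 2: bank0 row1 -> MISS (open row1); precharges=1
Acc 3: bank1 row4 -> MISS (open row4); precharges=1
Acc 4: bank1 row0 -> MISS (open row0); precharges=2
Acc 5: bank2 row1 -> MISS (open row1); precharges=2
Acc 6: bank1 row2 -> MISS (open row2); precharges=3
Acc 7: bank2 row3 -> MISS (open row3); precharges=4
Acc 8: bank1 row3 -> MISS (open row3); precharges=5
Acc 9: bank2 row2 -> MISS (open row2); precharges=6
Acc 10: bank2 row2 -> HIT
Acc 11: bank0 row4 -> MISS (open row4); precharges=7
Acc 12: bank0 row1 -> MISS (open row1); precharges=8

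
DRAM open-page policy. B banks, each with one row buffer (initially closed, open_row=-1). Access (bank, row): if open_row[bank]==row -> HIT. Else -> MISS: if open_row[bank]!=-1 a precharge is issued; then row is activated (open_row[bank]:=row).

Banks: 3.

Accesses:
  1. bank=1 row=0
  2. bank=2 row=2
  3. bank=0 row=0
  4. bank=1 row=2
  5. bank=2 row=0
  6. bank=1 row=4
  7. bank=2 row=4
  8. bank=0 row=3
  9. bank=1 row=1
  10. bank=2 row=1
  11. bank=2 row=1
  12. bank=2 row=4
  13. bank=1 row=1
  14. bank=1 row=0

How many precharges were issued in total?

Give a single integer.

Acc 1: bank1 row0 -> MISS (open row0); precharges=0
Acc 2: bank2 row2 -> MISS (open row2); precharges=0
Acc 3: bank0 row0 -> MISS (open row0); precharges=0
Acc 4: bank1 row2 -> MISS (open row2); precharges=1
Acc 5: bank2 row0 -> MISS (open row0); precharges=2
Acc 6: bank1 row4 -> MISS (open row4); precharges=3
Acc 7: bank2 row4 -> MISS (open row4); precharges=4
Acc 8: bank0 row3 -> MISS (open row3); precharges=5
Acc 9: bank1 row1 -> MISS (open row1); precharges=6
Acc 10: bank2 row1 -> MISS (open row1); precharges=7
Acc 11: bank2 row1 -> HIT
Acc 12: bank2 row4 -> MISS (open row4); precharges=8
Acc 13: bank1 row1 -> HIT
Acc 14: bank1 row0 -> MISS (open row0); precharges=9

Answer: 9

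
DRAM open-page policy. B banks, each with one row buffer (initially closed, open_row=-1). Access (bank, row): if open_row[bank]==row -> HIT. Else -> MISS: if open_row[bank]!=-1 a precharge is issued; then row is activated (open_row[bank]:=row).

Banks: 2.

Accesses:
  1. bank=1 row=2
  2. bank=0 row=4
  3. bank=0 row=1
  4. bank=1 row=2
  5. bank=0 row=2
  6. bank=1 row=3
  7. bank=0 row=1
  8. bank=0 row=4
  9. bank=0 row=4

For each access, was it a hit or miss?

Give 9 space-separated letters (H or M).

Answer: M M M H M M M M H

Derivation:
Acc 1: bank1 row2 -> MISS (open row2); precharges=0
Acc 2: bank0 row4 -> MISS (open row4); precharges=0
Acc 3: bank0 row1 -> MISS (open row1); precharges=1
Acc 4: bank1 row2 -> HIT
Acc 5: bank0 row2 -> MISS (open row2); precharges=2
Acc 6: bank1 row3 -> MISS (open row3); precharges=3
Acc 7: bank0 row1 -> MISS (open row1); precharges=4
Acc 8: bank0 row4 -> MISS (open row4); precharges=5
Acc 9: bank0 row4 -> HIT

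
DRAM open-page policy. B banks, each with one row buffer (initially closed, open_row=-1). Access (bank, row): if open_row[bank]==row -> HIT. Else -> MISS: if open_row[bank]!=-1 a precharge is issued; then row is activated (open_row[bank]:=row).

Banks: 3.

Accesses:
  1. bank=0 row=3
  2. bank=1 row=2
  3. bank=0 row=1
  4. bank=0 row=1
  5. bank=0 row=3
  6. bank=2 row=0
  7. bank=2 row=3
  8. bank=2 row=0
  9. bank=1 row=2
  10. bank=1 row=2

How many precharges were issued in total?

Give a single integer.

Acc 1: bank0 row3 -> MISS (open row3); precharges=0
Acc 2: bank1 row2 -> MISS (open row2); precharges=0
Acc 3: bank0 row1 -> MISS (open row1); precharges=1
Acc 4: bank0 row1 -> HIT
Acc 5: bank0 row3 -> MISS (open row3); precharges=2
Acc 6: bank2 row0 -> MISS (open row0); precharges=2
Acc 7: bank2 row3 -> MISS (open row3); precharges=3
Acc 8: bank2 row0 -> MISS (open row0); precharges=4
Acc 9: bank1 row2 -> HIT
Acc 10: bank1 row2 -> HIT

Answer: 4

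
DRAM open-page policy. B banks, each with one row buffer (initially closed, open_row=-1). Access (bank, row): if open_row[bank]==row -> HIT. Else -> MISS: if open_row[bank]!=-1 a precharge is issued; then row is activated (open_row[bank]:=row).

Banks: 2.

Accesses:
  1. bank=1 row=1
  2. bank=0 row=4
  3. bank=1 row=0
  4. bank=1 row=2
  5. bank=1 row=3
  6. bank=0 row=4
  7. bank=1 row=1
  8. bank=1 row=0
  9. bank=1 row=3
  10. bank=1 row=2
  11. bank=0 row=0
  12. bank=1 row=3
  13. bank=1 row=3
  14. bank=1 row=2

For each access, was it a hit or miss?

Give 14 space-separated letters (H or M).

Answer: M M M M M H M M M M M M H M

Derivation:
Acc 1: bank1 row1 -> MISS (open row1); precharges=0
Acc 2: bank0 row4 -> MISS (open row4); precharges=0
Acc 3: bank1 row0 -> MISS (open row0); precharges=1
Acc 4: bank1 row2 -> MISS (open row2); precharges=2
Acc 5: bank1 row3 -> MISS (open row3); precharges=3
Acc 6: bank0 row4 -> HIT
Acc 7: bank1 row1 -> MISS (open row1); precharges=4
Acc 8: bank1 row0 -> MISS (open row0); precharges=5
Acc 9: bank1 row3 -> MISS (open row3); precharges=6
Acc 10: bank1 row2 -> MISS (open row2); precharges=7
Acc 11: bank0 row0 -> MISS (open row0); precharges=8
Acc 12: bank1 row3 -> MISS (open row3); precharges=9
Acc 13: bank1 row3 -> HIT
Acc 14: bank1 row2 -> MISS (open row2); precharges=10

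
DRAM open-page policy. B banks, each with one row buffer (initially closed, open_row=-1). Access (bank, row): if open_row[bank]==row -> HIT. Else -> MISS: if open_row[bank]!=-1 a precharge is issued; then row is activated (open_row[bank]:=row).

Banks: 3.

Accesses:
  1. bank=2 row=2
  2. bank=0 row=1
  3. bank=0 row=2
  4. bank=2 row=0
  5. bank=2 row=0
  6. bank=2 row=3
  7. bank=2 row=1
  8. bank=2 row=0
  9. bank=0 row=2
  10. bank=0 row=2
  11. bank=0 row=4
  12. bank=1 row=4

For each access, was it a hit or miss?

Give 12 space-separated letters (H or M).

Acc 1: bank2 row2 -> MISS (open row2); precharges=0
Acc 2: bank0 row1 -> MISS (open row1); precharges=0
Acc 3: bank0 row2 -> MISS (open row2); precharges=1
Acc 4: bank2 row0 -> MISS (open row0); precharges=2
Acc 5: bank2 row0 -> HIT
Acc 6: bank2 row3 -> MISS (open row3); precharges=3
Acc 7: bank2 row1 -> MISS (open row1); precharges=4
Acc 8: bank2 row0 -> MISS (open row0); precharges=5
Acc 9: bank0 row2 -> HIT
Acc 10: bank0 row2 -> HIT
Acc 11: bank0 row4 -> MISS (open row4); precharges=6
Acc 12: bank1 row4 -> MISS (open row4); precharges=6

Answer: M M M M H M M M H H M M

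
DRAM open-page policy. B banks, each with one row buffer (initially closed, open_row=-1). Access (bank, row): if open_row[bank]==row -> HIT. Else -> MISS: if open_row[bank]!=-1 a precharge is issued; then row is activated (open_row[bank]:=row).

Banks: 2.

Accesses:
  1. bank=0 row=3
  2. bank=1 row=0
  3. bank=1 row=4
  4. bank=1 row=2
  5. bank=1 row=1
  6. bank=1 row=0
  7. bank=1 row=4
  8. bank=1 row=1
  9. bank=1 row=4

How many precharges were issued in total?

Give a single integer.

Answer: 7

Derivation:
Acc 1: bank0 row3 -> MISS (open row3); precharges=0
Acc 2: bank1 row0 -> MISS (open row0); precharges=0
Acc 3: bank1 row4 -> MISS (open row4); precharges=1
Acc 4: bank1 row2 -> MISS (open row2); precharges=2
Acc 5: bank1 row1 -> MISS (open row1); precharges=3
Acc 6: bank1 row0 -> MISS (open row0); precharges=4
Acc 7: bank1 row4 -> MISS (open row4); precharges=5
Acc 8: bank1 row1 -> MISS (open row1); precharges=6
Acc 9: bank1 row4 -> MISS (open row4); precharges=7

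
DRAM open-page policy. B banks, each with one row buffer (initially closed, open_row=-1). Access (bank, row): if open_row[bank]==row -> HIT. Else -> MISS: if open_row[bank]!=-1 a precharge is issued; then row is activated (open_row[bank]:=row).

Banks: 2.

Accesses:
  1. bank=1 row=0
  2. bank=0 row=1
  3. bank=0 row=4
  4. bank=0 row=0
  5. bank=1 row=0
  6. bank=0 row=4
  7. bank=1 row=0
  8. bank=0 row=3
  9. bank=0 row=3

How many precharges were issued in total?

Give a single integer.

Answer: 4

Derivation:
Acc 1: bank1 row0 -> MISS (open row0); precharges=0
Acc 2: bank0 row1 -> MISS (open row1); precharges=0
Acc 3: bank0 row4 -> MISS (open row4); precharges=1
Acc 4: bank0 row0 -> MISS (open row0); precharges=2
Acc 5: bank1 row0 -> HIT
Acc 6: bank0 row4 -> MISS (open row4); precharges=3
Acc 7: bank1 row0 -> HIT
Acc 8: bank0 row3 -> MISS (open row3); precharges=4
Acc 9: bank0 row3 -> HIT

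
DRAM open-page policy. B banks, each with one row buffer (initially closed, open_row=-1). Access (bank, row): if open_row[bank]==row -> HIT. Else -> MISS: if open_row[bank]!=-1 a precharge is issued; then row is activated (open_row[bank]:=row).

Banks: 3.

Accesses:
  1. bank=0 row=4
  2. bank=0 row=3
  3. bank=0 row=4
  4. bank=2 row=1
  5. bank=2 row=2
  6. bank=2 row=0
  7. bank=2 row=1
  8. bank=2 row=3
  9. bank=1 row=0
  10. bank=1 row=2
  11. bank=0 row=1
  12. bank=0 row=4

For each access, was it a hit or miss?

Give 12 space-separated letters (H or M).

Answer: M M M M M M M M M M M M

Derivation:
Acc 1: bank0 row4 -> MISS (open row4); precharges=0
Acc 2: bank0 row3 -> MISS (open row3); precharges=1
Acc 3: bank0 row4 -> MISS (open row4); precharges=2
Acc 4: bank2 row1 -> MISS (open row1); precharges=2
Acc 5: bank2 row2 -> MISS (open row2); precharges=3
Acc 6: bank2 row0 -> MISS (open row0); precharges=4
Acc 7: bank2 row1 -> MISS (open row1); precharges=5
Acc 8: bank2 row3 -> MISS (open row3); precharges=6
Acc 9: bank1 row0 -> MISS (open row0); precharges=6
Acc 10: bank1 row2 -> MISS (open row2); precharges=7
Acc 11: bank0 row1 -> MISS (open row1); precharges=8
Acc 12: bank0 row4 -> MISS (open row4); precharges=9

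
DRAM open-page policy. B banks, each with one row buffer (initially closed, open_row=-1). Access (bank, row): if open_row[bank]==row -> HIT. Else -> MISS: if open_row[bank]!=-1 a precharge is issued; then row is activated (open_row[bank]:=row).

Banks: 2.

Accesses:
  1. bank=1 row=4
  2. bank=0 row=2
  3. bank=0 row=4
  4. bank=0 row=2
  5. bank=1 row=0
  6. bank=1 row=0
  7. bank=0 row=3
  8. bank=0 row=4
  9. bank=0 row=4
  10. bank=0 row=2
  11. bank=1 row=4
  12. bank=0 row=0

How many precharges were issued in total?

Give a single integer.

Acc 1: bank1 row4 -> MISS (open row4); precharges=0
Acc 2: bank0 row2 -> MISS (open row2); precharges=0
Acc 3: bank0 row4 -> MISS (open row4); precharges=1
Acc 4: bank0 row2 -> MISS (open row2); precharges=2
Acc 5: bank1 row0 -> MISS (open row0); precharges=3
Acc 6: bank1 row0 -> HIT
Acc 7: bank0 row3 -> MISS (open row3); precharges=4
Acc 8: bank0 row4 -> MISS (open row4); precharges=5
Acc 9: bank0 row4 -> HIT
Acc 10: bank0 row2 -> MISS (open row2); precharges=6
Acc 11: bank1 row4 -> MISS (open row4); precharges=7
Acc 12: bank0 row0 -> MISS (open row0); precharges=8

Answer: 8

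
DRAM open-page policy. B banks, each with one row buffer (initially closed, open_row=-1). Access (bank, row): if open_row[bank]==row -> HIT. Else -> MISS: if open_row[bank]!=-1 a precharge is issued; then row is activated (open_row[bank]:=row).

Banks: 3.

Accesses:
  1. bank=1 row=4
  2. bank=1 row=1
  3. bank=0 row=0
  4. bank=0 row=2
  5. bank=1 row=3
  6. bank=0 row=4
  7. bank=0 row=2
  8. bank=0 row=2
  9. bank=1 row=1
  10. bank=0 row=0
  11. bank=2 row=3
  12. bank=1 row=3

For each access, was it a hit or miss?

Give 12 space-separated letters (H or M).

Answer: M M M M M M M H M M M M

Derivation:
Acc 1: bank1 row4 -> MISS (open row4); precharges=0
Acc 2: bank1 row1 -> MISS (open row1); precharges=1
Acc 3: bank0 row0 -> MISS (open row0); precharges=1
Acc 4: bank0 row2 -> MISS (open row2); precharges=2
Acc 5: bank1 row3 -> MISS (open row3); precharges=3
Acc 6: bank0 row4 -> MISS (open row4); precharges=4
Acc 7: bank0 row2 -> MISS (open row2); precharges=5
Acc 8: bank0 row2 -> HIT
Acc 9: bank1 row1 -> MISS (open row1); precharges=6
Acc 10: bank0 row0 -> MISS (open row0); precharges=7
Acc 11: bank2 row3 -> MISS (open row3); precharges=7
Acc 12: bank1 row3 -> MISS (open row3); precharges=8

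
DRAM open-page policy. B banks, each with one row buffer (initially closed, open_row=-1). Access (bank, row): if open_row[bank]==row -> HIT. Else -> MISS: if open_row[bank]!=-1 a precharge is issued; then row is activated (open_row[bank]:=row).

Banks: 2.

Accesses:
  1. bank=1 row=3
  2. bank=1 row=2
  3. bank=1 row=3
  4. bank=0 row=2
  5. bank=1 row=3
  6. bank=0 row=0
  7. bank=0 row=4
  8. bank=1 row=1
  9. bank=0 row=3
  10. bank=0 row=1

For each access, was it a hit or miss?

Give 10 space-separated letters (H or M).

Acc 1: bank1 row3 -> MISS (open row3); precharges=0
Acc 2: bank1 row2 -> MISS (open row2); precharges=1
Acc 3: bank1 row3 -> MISS (open row3); precharges=2
Acc 4: bank0 row2 -> MISS (open row2); precharges=2
Acc 5: bank1 row3 -> HIT
Acc 6: bank0 row0 -> MISS (open row0); precharges=3
Acc 7: bank0 row4 -> MISS (open row4); precharges=4
Acc 8: bank1 row1 -> MISS (open row1); precharges=5
Acc 9: bank0 row3 -> MISS (open row3); precharges=6
Acc 10: bank0 row1 -> MISS (open row1); precharges=7

Answer: M M M M H M M M M M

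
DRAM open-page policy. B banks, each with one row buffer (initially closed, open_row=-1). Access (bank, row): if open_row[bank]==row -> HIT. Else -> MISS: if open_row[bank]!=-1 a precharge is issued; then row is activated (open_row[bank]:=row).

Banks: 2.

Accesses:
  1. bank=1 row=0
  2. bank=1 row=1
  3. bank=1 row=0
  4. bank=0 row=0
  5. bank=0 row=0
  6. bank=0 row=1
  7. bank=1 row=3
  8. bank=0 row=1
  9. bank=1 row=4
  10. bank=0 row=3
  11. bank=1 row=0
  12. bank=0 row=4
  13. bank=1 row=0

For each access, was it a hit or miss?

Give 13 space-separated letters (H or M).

Answer: M M M M H M M H M M M M H

Derivation:
Acc 1: bank1 row0 -> MISS (open row0); precharges=0
Acc 2: bank1 row1 -> MISS (open row1); precharges=1
Acc 3: bank1 row0 -> MISS (open row0); precharges=2
Acc 4: bank0 row0 -> MISS (open row0); precharges=2
Acc 5: bank0 row0 -> HIT
Acc 6: bank0 row1 -> MISS (open row1); precharges=3
Acc 7: bank1 row3 -> MISS (open row3); precharges=4
Acc 8: bank0 row1 -> HIT
Acc 9: bank1 row4 -> MISS (open row4); precharges=5
Acc 10: bank0 row3 -> MISS (open row3); precharges=6
Acc 11: bank1 row0 -> MISS (open row0); precharges=7
Acc 12: bank0 row4 -> MISS (open row4); precharges=8
Acc 13: bank1 row0 -> HIT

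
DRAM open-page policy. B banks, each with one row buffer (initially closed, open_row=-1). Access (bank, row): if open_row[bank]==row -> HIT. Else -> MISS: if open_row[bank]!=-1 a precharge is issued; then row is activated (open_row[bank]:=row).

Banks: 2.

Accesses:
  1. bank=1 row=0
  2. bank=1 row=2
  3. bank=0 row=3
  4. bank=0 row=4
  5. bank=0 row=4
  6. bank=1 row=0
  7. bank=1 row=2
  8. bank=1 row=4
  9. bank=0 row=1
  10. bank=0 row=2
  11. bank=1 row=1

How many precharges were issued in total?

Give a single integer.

Answer: 8

Derivation:
Acc 1: bank1 row0 -> MISS (open row0); precharges=0
Acc 2: bank1 row2 -> MISS (open row2); precharges=1
Acc 3: bank0 row3 -> MISS (open row3); precharges=1
Acc 4: bank0 row4 -> MISS (open row4); precharges=2
Acc 5: bank0 row4 -> HIT
Acc 6: bank1 row0 -> MISS (open row0); precharges=3
Acc 7: bank1 row2 -> MISS (open row2); precharges=4
Acc 8: bank1 row4 -> MISS (open row4); precharges=5
Acc 9: bank0 row1 -> MISS (open row1); precharges=6
Acc 10: bank0 row2 -> MISS (open row2); precharges=7
Acc 11: bank1 row1 -> MISS (open row1); precharges=8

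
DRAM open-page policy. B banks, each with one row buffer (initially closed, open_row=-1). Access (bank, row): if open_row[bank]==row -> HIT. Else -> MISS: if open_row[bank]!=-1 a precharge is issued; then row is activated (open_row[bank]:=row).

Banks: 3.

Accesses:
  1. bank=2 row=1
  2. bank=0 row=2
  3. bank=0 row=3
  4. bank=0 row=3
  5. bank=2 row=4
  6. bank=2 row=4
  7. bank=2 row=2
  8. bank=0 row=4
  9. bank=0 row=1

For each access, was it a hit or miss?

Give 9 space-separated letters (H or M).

Answer: M M M H M H M M M

Derivation:
Acc 1: bank2 row1 -> MISS (open row1); precharges=0
Acc 2: bank0 row2 -> MISS (open row2); precharges=0
Acc 3: bank0 row3 -> MISS (open row3); precharges=1
Acc 4: bank0 row3 -> HIT
Acc 5: bank2 row4 -> MISS (open row4); precharges=2
Acc 6: bank2 row4 -> HIT
Acc 7: bank2 row2 -> MISS (open row2); precharges=3
Acc 8: bank0 row4 -> MISS (open row4); precharges=4
Acc 9: bank0 row1 -> MISS (open row1); precharges=5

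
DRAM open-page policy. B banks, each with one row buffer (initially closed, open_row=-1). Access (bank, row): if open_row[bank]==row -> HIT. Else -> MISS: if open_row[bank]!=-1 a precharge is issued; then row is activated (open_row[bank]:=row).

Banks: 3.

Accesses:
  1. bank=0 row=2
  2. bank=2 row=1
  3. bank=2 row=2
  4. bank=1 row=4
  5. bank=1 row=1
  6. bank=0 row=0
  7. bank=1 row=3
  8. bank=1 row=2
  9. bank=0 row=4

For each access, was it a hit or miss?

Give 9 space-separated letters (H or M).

Answer: M M M M M M M M M

Derivation:
Acc 1: bank0 row2 -> MISS (open row2); precharges=0
Acc 2: bank2 row1 -> MISS (open row1); precharges=0
Acc 3: bank2 row2 -> MISS (open row2); precharges=1
Acc 4: bank1 row4 -> MISS (open row4); precharges=1
Acc 5: bank1 row1 -> MISS (open row1); precharges=2
Acc 6: bank0 row0 -> MISS (open row0); precharges=3
Acc 7: bank1 row3 -> MISS (open row3); precharges=4
Acc 8: bank1 row2 -> MISS (open row2); precharges=5
Acc 9: bank0 row4 -> MISS (open row4); precharges=6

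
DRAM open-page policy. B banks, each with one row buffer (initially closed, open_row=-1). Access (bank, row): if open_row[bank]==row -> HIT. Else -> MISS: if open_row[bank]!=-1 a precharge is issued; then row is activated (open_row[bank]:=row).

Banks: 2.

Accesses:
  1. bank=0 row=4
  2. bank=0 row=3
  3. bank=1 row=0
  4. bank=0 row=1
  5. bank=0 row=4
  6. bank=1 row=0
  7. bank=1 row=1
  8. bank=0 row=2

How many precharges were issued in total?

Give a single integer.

Acc 1: bank0 row4 -> MISS (open row4); precharges=0
Acc 2: bank0 row3 -> MISS (open row3); precharges=1
Acc 3: bank1 row0 -> MISS (open row0); precharges=1
Acc 4: bank0 row1 -> MISS (open row1); precharges=2
Acc 5: bank0 row4 -> MISS (open row4); precharges=3
Acc 6: bank1 row0 -> HIT
Acc 7: bank1 row1 -> MISS (open row1); precharges=4
Acc 8: bank0 row2 -> MISS (open row2); precharges=5

Answer: 5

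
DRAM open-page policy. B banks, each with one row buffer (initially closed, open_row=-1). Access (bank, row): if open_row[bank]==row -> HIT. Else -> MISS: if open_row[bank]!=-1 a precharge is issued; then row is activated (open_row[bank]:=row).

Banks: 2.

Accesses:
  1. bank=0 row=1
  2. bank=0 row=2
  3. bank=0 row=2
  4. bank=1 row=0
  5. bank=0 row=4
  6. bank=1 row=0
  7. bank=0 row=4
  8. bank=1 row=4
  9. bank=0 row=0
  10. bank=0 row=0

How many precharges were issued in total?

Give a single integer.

Answer: 4

Derivation:
Acc 1: bank0 row1 -> MISS (open row1); precharges=0
Acc 2: bank0 row2 -> MISS (open row2); precharges=1
Acc 3: bank0 row2 -> HIT
Acc 4: bank1 row0 -> MISS (open row0); precharges=1
Acc 5: bank0 row4 -> MISS (open row4); precharges=2
Acc 6: bank1 row0 -> HIT
Acc 7: bank0 row4 -> HIT
Acc 8: bank1 row4 -> MISS (open row4); precharges=3
Acc 9: bank0 row0 -> MISS (open row0); precharges=4
Acc 10: bank0 row0 -> HIT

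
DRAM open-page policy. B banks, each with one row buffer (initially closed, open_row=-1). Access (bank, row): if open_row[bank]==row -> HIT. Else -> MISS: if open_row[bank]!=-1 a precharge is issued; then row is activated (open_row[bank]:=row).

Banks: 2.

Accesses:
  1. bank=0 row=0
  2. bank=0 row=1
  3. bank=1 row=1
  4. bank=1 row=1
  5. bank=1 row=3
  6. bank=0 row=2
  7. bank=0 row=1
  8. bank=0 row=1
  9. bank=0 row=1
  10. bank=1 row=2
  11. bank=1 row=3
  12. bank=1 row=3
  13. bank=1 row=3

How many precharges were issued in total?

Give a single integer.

Acc 1: bank0 row0 -> MISS (open row0); precharges=0
Acc 2: bank0 row1 -> MISS (open row1); precharges=1
Acc 3: bank1 row1 -> MISS (open row1); precharges=1
Acc 4: bank1 row1 -> HIT
Acc 5: bank1 row3 -> MISS (open row3); precharges=2
Acc 6: bank0 row2 -> MISS (open row2); precharges=3
Acc 7: bank0 row1 -> MISS (open row1); precharges=4
Acc 8: bank0 row1 -> HIT
Acc 9: bank0 row1 -> HIT
Acc 10: bank1 row2 -> MISS (open row2); precharges=5
Acc 11: bank1 row3 -> MISS (open row3); precharges=6
Acc 12: bank1 row3 -> HIT
Acc 13: bank1 row3 -> HIT

Answer: 6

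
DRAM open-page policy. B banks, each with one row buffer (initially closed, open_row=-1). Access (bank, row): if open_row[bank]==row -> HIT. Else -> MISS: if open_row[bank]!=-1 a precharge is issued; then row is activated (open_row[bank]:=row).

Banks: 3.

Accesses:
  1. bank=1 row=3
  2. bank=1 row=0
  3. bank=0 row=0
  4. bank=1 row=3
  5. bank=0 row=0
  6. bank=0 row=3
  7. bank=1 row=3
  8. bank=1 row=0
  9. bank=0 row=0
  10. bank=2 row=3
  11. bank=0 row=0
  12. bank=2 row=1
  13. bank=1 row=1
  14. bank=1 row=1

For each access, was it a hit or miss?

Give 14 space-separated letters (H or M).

Answer: M M M M H M H M M M H M M H

Derivation:
Acc 1: bank1 row3 -> MISS (open row3); precharges=0
Acc 2: bank1 row0 -> MISS (open row0); precharges=1
Acc 3: bank0 row0 -> MISS (open row0); precharges=1
Acc 4: bank1 row3 -> MISS (open row3); precharges=2
Acc 5: bank0 row0 -> HIT
Acc 6: bank0 row3 -> MISS (open row3); precharges=3
Acc 7: bank1 row3 -> HIT
Acc 8: bank1 row0 -> MISS (open row0); precharges=4
Acc 9: bank0 row0 -> MISS (open row0); precharges=5
Acc 10: bank2 row3 -> MISS (open row3); precharges=5
Acc 11: bank0 row0 -> HIT
Acc 12: bank2 row1 -> MISS (open row1); precharges=6
Acc 13: bank1 row1 -> MISS (open row1); precharges=7
Acc 14: bank1 row1 -> HIT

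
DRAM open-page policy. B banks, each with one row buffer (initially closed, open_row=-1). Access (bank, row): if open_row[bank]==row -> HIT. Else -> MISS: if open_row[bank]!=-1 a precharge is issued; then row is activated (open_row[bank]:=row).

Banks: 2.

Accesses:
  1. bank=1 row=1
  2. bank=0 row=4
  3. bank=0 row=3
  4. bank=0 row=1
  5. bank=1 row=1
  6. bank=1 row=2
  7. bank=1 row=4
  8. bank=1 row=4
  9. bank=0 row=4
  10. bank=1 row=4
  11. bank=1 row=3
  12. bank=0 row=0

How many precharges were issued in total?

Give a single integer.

Answer: 7

Derivation:
Acc 1: bank1 row1 -> MISS (open row1); precharges=0
Acc 2: bank0 row4 -> MISS (open row4); precharges=0
Acc 3: bank0 row3 -> MISS (open row3); precharges=1
Acc 4: bank0 row1 -> MISS (open row1); precharges=2
Acc 5: bank1 row1 -> HIT
Acc 6: bank1 row2 -> MISS (open row2); precharges=3
Acc 7: bank1 row4 -> MISS (open row4); precharges=4
Acc 8: bank1 row4 -> HIT
Acc 9: bank0 row4 -> MISS (open row4); precharges=5
Acc 10: bank1 row4 -> HIT
Acc 11: bank1 row3 -> MISS (open row3); precharges=6
Acc 12: bank0 row0 -> MISS (open row0); precharges=7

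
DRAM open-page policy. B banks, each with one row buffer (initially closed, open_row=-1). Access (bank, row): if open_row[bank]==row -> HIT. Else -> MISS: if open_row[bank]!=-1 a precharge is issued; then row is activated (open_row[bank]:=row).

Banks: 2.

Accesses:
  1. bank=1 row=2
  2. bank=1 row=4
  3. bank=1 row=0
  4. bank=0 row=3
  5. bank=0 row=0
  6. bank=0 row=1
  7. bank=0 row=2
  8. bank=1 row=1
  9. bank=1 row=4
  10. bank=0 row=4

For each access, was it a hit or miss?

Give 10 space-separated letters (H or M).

Answer: M M M M M M M M M M

Derivation:
Acc 1: bank1 row2 -> MISS (open row2); precharges=0
Acc 2: bank1 row4 -> MISS (open row4); precharges=1
Acc 3: bank1 row0 -> MISS (open row0); precharges=2
Acc 4: bank0 row3 -> MISS (open row3); precharges=2
Acc 5: bank0 row0 -> MISS (open row0); precharges=3
Acc 6: bank0 row1 -> MISS (open row1); precharges=4
Acc 7: bank0 row2 -> MISS (open row2); precharges=5
Acc 8: bank1 row1 -> MISS (open row1); precharges=6
Acc 9: bank1 row4 -> MISS (open row4); precharges=7
Acc 10: bank0 row4 -> MISS (open row4); precharges=8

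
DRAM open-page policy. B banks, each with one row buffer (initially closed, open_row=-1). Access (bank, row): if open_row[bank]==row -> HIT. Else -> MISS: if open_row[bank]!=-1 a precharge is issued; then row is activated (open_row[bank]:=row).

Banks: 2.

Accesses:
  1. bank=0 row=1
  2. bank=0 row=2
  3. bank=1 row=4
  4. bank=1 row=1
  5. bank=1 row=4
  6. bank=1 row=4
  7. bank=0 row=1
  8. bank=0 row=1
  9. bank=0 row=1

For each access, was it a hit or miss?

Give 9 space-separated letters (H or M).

Answer: M M M M M H M H H

Derivation:
Acc 1: bank0 row1 -> MISS (open row1); precharges=0
Acc 2: bank0 row2 -> MISS (open row2); precharges=1
Acc 3: bank1 row4 -> MISS (open row4); precharges=1
Acc 4: bank1 row1 -> MISS (open row1); precharges=2
Acc 5: bank1 row4 -> MISS (open row4); precharges=3
Acc 6: bank1 row4 -> HIT
Acc 7: bank0 row1 -> MISS (open row1); precharges=4
Acc 8: bank0 row1 -> HIT
Acc 9: bank0 row1 -> HIT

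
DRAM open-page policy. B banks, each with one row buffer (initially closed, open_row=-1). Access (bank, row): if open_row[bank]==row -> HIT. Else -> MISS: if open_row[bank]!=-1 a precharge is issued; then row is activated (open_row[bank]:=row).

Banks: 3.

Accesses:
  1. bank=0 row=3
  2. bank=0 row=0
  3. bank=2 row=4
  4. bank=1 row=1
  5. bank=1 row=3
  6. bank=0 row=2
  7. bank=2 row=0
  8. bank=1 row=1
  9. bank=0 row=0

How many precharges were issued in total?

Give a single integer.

Acc 1: bank0 row3 -> MISS (open row3); precharges=0
Acc 2: bank0 row0 -> MISS (open row0); precharges=1
Acc 3: bank2 row4 -> MISS (open row4); precharges=1
Acc 4: bank1 row1 -> MISS (open row1); precharges=1
Acc 5: bank1 row3 -> MISS (open row3); precharges=2
Acc 6: bank0 row2 -> MISS (open row2); precharges=3
Acc 7: bank2 row0 -> MISS (open row0); precharges=4
Acc 8: bank1 row1 -> MISS (open row1); precharges=5
Acc 9: bank0 row0 -> MISS (open row0); precharges=6

Answer: 6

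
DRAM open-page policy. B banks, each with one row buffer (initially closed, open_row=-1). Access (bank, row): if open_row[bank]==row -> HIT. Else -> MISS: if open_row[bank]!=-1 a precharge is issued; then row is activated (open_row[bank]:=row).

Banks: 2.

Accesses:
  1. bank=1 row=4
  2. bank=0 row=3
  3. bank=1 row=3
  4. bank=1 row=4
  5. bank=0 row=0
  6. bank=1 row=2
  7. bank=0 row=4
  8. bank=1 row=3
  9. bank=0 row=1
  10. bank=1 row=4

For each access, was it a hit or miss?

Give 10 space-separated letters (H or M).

Acc 1: bank1 row4 -> MISS (open row4); precharges=0
Acc 2: bank0 row3 -> MISS (open row3); precharges=0
Acc 3: bank1 row3 -> MISS (open row3); precharges=1
Acc 4: bank1 row4 -> MISS (open row4); precharges=2
Acc 5: bank0 row0 -> MISS (open row0); precharges=3
Acc 6: bank1 row2 -> MISS (open row2); precharges=4
Acc 7: bank0 row4 -> MISS (open row4); precharges=5
Acc 8: bank1 row3 -> MISS (open row3); precharges=6
Acc 9: bank0 row1 -> MISS (open row1); precharges=7
Acc 10: bank1 row4 -> MISS (open row4); precharges=8

Answer: M M M M M M M M M M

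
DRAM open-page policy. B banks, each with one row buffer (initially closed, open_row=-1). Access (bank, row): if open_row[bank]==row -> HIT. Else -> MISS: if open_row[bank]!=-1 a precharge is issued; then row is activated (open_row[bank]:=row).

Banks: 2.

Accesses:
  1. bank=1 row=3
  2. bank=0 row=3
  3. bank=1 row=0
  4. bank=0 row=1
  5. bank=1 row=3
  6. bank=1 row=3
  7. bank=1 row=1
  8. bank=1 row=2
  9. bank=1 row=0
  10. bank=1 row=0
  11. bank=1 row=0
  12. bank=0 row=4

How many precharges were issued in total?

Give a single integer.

Acc 1: bank1 row3 -> MISS (open row3); precharges=0
Acc 2: bank0 row3 -> MISS (open row3); precharges=0
Acc 3: bank1 row0 -> MISS (open row0); precharges=1
Acc 4: bank0 row1 -> MISS (open row1); precharges=2
Acc 5: bank1 row3 -> MISS (open row3); precharges=3
Acc 6: bank1 row3 -> HIT
Acc 7: bank1 row1 -> MISS (open row1); precharges=4
Acc 8: bank1 row2 -> MISS (open row2); precharges=5
Acc 9: bank1 row0 -> MISS (open row0); precharges=6
Acc 10: bank1 row0 -> HIT
Acc 11: bank1 row0 -> HIT
Acc 12: bank0 row4 -> MISS (open row4); precharges=7

Answer: 7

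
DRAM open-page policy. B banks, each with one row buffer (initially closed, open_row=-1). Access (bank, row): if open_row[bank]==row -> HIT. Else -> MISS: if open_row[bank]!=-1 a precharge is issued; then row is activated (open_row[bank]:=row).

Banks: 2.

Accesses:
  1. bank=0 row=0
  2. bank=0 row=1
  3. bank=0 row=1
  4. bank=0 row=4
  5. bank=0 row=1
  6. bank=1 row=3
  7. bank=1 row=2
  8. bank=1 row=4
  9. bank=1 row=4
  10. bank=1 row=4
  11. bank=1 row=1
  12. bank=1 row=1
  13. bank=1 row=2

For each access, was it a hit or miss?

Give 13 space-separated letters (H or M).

Answer: M M H M M M M M H H M H M

Derivation:
Acc 1: bank0 row0 -> MISS (open row0); precharges=0
Acc 2: bank0 row1 -> MISS (open row1); precharges=1
Acc 3: bank0 row1 -> HIT
Acc 4: bank0 row4 -> MISS (open row4); precharges=2
Acc 5: bank0 row1 -> MISS (open row1); precharges=3
Acc 6: bank1 row3 -> MISS (open row3); precharges=3
Acc 7: bank1 row2 -> MISS (open row2); precharges=4
Acc 8: bank1 row4 -> MISS (open row4); precharges=5
Acc 9: bank1 row4 -> HIT
Acc 10: bank1 row4 -> HIT
Acc 11: bank1 row1 -> MISS (open row1); precharges=6
Acc 12: bank1 row1 -> HIT
Acc 13: bank1 row2 -> MISS (open row2); precharges=7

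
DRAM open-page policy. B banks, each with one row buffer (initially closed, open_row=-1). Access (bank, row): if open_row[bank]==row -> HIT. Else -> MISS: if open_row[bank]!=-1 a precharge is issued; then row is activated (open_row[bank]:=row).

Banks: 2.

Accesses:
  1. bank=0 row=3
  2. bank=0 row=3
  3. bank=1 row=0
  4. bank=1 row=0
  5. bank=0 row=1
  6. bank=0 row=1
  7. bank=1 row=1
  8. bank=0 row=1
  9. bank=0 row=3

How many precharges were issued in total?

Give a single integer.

Acc 1: bank0 row3 -> MISS (open row3); precharges=0
Acc 2: bank0 row3 -> HIT
Acc 3: bank1 row0 -> MISS (open row0); precharges=0
Acc 4: bank1 row0 -> HIT
Acc 5: bank0 row1 -> MISS (open row1); precharges=1
Acc 6: bank0 row1 -> HIT
Acc 7: bank1 row1 -> MISS (open row1); precharges=2
Acc 8: bank0 row1 -> HIT
Acc 9: bank0 row3 -> MISS (open row3); precharges=3

Answer: 3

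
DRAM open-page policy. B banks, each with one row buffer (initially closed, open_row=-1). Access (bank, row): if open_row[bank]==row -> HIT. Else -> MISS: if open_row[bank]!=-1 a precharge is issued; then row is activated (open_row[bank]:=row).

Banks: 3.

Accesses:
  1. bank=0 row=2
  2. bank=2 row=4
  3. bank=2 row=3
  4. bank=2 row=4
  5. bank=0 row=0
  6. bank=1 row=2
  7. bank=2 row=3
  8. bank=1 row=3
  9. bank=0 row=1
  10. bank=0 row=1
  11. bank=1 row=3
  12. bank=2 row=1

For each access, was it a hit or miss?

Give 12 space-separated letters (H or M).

Acc 1: bank0 row2 -> MISS (open row2); precharges=0
Acc 2: bank2 row4 -> MISS (open row4); precharges=0
Acc 3: bank2 row3 -> MISS (open row3); precharges=1
Acc 4: bank2 row4 -> MISS (open row4); precharges=2
Acc 5: bank0 row0 -> MISS (open row0); precharges=3
Acc 6: bank1 row2 -> MISS (open row2); precharges=3
Acc 7: bank2 row3 -> MISS (open row3); precharges=4
Acc 8: bank1 row3 -> MISS (open row3); precharges=5
Acc 9: bank0 row1 -> MISS (open row1); precharges=6
Acc 10: bank0 row1 -> HIT
Acc 11: bank1 row3 -> HIT
Acc 12: bank2 row1 -> MISS (open row1); precharges=7

Answer: M M M M M M M M M H H M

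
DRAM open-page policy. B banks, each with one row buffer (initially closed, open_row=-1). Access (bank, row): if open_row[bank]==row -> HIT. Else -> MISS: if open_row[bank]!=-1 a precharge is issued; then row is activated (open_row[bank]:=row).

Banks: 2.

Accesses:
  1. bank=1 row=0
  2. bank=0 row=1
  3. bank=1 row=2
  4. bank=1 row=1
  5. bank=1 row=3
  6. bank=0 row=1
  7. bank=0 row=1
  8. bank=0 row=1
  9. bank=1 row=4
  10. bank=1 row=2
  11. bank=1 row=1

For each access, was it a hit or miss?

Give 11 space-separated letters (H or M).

Acc 1: bank1 row0 -> MISS (open row0); precharges=0
Acc 2: bank0 row1 -> MISS (open row1); precharges=0
Acc 3: bank1 row2 -> MISS (open row2); precharges=1
Acc 4: bank1 row1 -> MISS (open row1); precharges=2
Acc 5: bank1 row3 -> MISS (open row3); precharges=3
Acc 6: bank0 row1 -> HIT
Acc 7: bank0 row1 -> HIT
Acc 8: bank0 row1 -> HIT
Acc 9: bank1 row4 -> MISS (open row4); precharges=4
Acc 10: bank1 row2 -> MISS (open row2); precharges=5
Acc 11: bank1 row1 -> MISS (open row1); precharges=6

Answer: M M M M M H H H M M M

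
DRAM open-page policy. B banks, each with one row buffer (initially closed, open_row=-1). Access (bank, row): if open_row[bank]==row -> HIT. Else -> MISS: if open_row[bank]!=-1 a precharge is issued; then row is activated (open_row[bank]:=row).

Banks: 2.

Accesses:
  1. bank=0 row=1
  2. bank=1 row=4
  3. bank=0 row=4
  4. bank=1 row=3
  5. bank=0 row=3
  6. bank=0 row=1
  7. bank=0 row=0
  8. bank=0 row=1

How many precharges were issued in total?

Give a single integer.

Answer: 6

Derivation:
Acc 1: bank0 row1 -> MISS (open row1); precharges=0
Acc 2: bank1 row4 -> MISS (open row4); precharges=0
Acc 3: bank0 row4 -> MISS (open row4); precharges=1
Acc 4: bank1 row3 -> MISS (open row3); precharges=2
Acc 5: bank0 row3 -> MISS (open row3); precharges=3
Acc 6: bank0 row1 -> MISS (open row1); precharges=4
Acc 7: bank0 row0 -> MISS (open row0); precharges=5
Acc 8: bank0 row1 -> MISS (open row1); precharges=6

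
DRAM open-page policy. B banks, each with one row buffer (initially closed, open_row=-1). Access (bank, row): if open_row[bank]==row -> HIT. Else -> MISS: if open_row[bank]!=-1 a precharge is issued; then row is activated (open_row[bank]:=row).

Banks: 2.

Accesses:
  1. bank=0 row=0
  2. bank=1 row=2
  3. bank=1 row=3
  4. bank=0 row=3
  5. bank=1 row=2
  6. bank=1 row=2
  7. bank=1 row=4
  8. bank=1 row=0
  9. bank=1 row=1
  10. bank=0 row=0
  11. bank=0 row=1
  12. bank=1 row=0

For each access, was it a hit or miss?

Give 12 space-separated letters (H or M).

Answer: M M M M M H M M M M M M

Derivation:
Acc 1: bank0 row0 -> MISS (open row0); precharges=0
Acc 2: bank1 row2 -> MISS (open row2); precharges=0
Acc 3: bank1 row3 -> MISS (open row3); precharges=1
Acc 4: bank0 row3 -> MISS (open row3); precharges=2
Acc 5: bank1 row2 -> MISS (open row2); precharges=3
Acc 6: bank1 row2 -> HIT
Acc 7: bank1 row4 -> MISS (open row4); precharges=4
Acc 8: bank1 row0 -> MISS (open row0); precharges=5
Acc 9: bank1 row1 -> MISS (open row1); precharges=6
Acc 10: bank0 row0 -> MISS (open row0); precharges=7
Acc 11: bank0 row1 -> MISS (open row1); precharges=8
Acc 12: bank1 row0 -> MISS (open row0); precharges=9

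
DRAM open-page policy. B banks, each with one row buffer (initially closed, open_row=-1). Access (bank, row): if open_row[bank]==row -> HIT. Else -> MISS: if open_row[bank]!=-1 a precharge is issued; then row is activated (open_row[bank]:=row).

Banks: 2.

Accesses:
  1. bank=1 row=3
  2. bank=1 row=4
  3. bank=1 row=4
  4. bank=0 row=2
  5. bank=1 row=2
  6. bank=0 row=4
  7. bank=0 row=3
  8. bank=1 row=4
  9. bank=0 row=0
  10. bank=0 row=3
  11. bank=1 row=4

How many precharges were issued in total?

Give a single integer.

Acc 1: bank1 row3 -> MISS (open row3); precharges=0
Acc 2: bank1 row4 -> MISS (open row4); precharges=1
Acc 3: bank1 row4 -> HIT
Acc 4: bank0 row2 -> MISS (open row2); precharges=1
Acc 5: bank1 row2 -> MISS (open row2); precharges=2
Acc 6: bank0 row4 -> MISS (open row4); precharges=3
Acc 7: bank0 row3 -> MISS (open row3); precharges=4
Acc 8: bank1 row4 -> MISS (open row4); precharges=5
Acc 9: bank0 row0 -> MISS (open row0); precharges=6
Acc 10: bank0 row3 -> MISS (open row3); precharges=7
Acc 11: bank1 row4 -> HIT

Answer: 7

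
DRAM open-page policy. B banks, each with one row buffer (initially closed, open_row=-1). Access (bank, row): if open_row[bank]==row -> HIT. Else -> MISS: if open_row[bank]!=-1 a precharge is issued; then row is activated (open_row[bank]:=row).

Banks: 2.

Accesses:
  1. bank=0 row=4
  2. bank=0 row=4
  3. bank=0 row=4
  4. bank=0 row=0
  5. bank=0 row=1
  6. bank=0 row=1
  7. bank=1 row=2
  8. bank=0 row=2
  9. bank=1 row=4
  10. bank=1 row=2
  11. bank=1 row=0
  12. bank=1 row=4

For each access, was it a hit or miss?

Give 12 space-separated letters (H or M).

Acc 1: bank0 row4 -> MISS (open row4); precharges=0
Acc 2: bank0 row4 -> HIT
Acc 3: bank0 row4 -> HIT
Acc 4: bank0 row0 -> MISS (open row0); precharges=1
Acc 5: bank0 row1 -> MISS (open row1); precharges=2
Acc 6: bank0 row1 -> HIT
Acc 7: bank1 row2 -> MISS (open row2); precharges=2
Acc 8: bank0 row2 -> MISS (open row2); precharges=3
Acc 9: bank1 row4 -> MISS (open row4); precharges=4
Acc 10: bank1 row2 -> MISS (open row2); precharges=5
Acc 11: bank1 row0 -> MISS (open row0); precharges=6
Acc 12: bank1 row4 -> MISS (open row4); precharges=7

Answer: M H H M M H M M M M M M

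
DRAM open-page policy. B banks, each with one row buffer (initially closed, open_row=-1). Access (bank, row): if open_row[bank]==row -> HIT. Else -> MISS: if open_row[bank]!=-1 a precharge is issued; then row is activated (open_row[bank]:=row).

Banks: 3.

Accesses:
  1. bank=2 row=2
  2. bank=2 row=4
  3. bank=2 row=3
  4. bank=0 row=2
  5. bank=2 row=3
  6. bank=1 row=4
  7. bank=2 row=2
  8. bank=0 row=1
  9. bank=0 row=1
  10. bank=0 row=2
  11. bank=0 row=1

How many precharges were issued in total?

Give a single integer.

Answer: 6

Derivation:
Acc 1: bank2 row2 -> MISS (open row2); precharges=0
Acc 2: bank2 row4 -> MISS (open row4); precharges=1
Acc 3: bank2 row3 -> MISS (open row3); precharges=2
Acc 4: bank0 row2 -> MISS (open row2); precharges=2
Acc 5: bank2 row3 -> HIT
Acc 6: bank1 row4 -> MISS (open row4); precharges=2
Acc 7: bank2 row2 -> MISS (open row2); precharges=3
Acc 8: bank0 row1 -> MISS (open row1); precharges=4
Acc 9: bank0 row1 -> HIT
Acc 10: bank0 row2 -> MISS (open row2); precharges=5
Acc 11: bank0 row1 -> MISS (open row1); precharges=6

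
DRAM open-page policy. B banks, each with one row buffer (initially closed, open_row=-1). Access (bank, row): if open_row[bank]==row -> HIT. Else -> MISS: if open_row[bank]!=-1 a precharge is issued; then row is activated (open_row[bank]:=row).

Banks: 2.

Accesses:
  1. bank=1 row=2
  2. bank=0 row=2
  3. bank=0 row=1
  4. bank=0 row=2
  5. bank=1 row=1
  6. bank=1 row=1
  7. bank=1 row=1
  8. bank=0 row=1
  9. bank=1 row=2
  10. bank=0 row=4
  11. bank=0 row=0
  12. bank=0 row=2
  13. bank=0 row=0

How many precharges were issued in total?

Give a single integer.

Answer: 9

Derivation:
Acc 1: bank1 row2 -> MISS (open row2); precharges=0
Acc 2: bank0 row2 -> MISS (open row2); precharges=0
Acc 3: bank0 row1 -> MISS (open row1); precharges=1
Acc 4: bank0 row2 -> MISS (open row2); precharges=2
Acc 5: bank1 row1 -> MISS (open row1); precharges=3
Acc 6: bank1 row1 -> HIT
Acc 7: bank1 row1 -> HIT
Acc 8: bank0 row1 -> MISS (open row1); precharges=4
Acc 9: bank1 row2 -> MISS (open row2); precharges=5
Acc 10: bank0 row4 -> MISS (open row4); precharges=6
Acc 11: bank0 row0 -> MISS (open row0); precharges=7
Acc 12: bank0 row2 -> MISS (open row2); precharges=8
Acc 13: bank0 row0 -> MISS (open row0); precharges=9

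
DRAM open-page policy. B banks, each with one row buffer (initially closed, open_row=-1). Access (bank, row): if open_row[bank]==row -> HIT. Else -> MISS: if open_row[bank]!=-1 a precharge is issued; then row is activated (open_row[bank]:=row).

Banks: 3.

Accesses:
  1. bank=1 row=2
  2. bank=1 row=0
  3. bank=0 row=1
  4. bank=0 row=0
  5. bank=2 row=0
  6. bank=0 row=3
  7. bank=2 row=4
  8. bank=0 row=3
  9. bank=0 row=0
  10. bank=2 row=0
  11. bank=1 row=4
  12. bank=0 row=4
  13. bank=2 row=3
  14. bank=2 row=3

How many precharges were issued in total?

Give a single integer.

Acc 1: bank1 row2 -> MISS (open row2); precharges=0
Acc 2: bank1 row0 -> MISS (open row0); precharges=1
Acc 3: bank0 row1 -> MISS (open row1); precharges=1
Acc 4: bank0 row0 -> MISS (open row0); precharges=2
Acc 5: bank2 row0 -> MISS (open row0); precharges=2
Acc 6: bank0 row3 -> MISS (open row3); precharges=3
Acc 7: bank2 row4 -> MISS (open row4); precharges=4
Acc 8: bank0 row3 -> HIT
Acc 9: bank0 row0 -> MISS (open row0); precharges=5
Acc 10: bank2 row0 -> MISS (open row0); precharges=6
Acc 11: bank1 row4 -> MISS (open row4); precharges=7
Acc 12: bank0 row4 -> MISS (open row4); precharges=8
Acc 13: bank2 row3 -> MISS (open row3); precharges=9
Acc 14: bank2 row3 -> HIT

Answer: 9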